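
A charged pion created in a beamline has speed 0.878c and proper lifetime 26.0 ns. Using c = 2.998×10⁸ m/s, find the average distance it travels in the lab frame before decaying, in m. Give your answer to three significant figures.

β² = 0.770884, so γ = 1/√0.229116 = 2.0892.
Lab-frame lifetime: Δt = γτ = 2.0892 × 26.0 ns = 54.319 ns.
Distance: d = vΔt = 0.878 × 2.998×10⁸ m/s × 5.4319×10^-8 s = 14.3 m.

14.3 m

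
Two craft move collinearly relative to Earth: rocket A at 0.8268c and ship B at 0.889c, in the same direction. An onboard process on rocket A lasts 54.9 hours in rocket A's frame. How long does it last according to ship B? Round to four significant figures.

56.48 hours

The velocity of rocket A relative to ship B is (0.8268 − 0.889)c / (1 − 0.8268×0.889) = −0.23474c; relative speed 0.23474c.
γ for this relative speed: γ = 1/√(1 − 0.0551029) = 1.0287.
The clock on rocket A records proper time, so ship B measures Δt = γΔτ = 1.0287 × 54.9 = 56.48 hours.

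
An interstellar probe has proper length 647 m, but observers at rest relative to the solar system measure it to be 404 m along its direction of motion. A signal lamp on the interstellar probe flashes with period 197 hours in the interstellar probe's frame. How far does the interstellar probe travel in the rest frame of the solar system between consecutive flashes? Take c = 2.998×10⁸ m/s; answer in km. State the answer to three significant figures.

γ = L₀/L = 647/404 = 1.60149.
β = √(1 − 1/γ²) = 0.78109. Lab-frame period = γτ = 1.60149×197 hours = 315.49 hours. Distance = βc × γτ = 0.78109 × 2.998×10⁸ m/s × 1135764 s = 2.6596×10^14 m = 2.66×10^11 km.

2.66×10^11 km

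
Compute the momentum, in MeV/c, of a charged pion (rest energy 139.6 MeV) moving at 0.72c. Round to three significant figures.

145 MeV/c

β² = 0.5184, so γ = 1/√0.4816 = 1.441.
Momentum: p = γβ·mc = 1.441 × 0.72 × 139.6 MeV/c = 145 MeV/c.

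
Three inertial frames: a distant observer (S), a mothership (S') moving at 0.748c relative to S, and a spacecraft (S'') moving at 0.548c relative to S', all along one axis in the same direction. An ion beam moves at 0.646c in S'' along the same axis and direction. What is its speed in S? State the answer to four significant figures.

0.9821c

Apply u = (u'+v)/(1+u'v) twice. Ion beam in the mothership frame: (0.646+0.548)/(1+0.646·0.548) = 1.194/1.354008 = 0.88183c.
That velocity, transformed to the rest frame of a distant observer: (0.88183+0.748)/(1+0.88183·0.748) = 1.62983/1.65960884 = 0.98206c.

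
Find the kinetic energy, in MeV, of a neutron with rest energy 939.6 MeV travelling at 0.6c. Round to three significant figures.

With β = 0.6, γ = 1/√(1 − 0.6²) = 1/√0.64 = 1.25.
Kinetic energy: K = (γ − 1)mc² = (1.25 − 1) × 939.6 MeV = 0.25 × 939.6 = 235 MeV.

235 MeV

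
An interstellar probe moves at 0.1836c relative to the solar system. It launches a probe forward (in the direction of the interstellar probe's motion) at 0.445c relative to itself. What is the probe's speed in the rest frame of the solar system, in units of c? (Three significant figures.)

0.581c

Relativistic velocity addition: u = (u' + v)/(1 + u'v/c²), with u' = 0.445c and v = 0.1836c.
Numerator: 0.445 + 0.1836 = 0.6286. Denominator: 1 + (0.445)(0.1836) = 1.081702.
u = 0.6286/1.081702 = 0.58112, so the speed is 0.581c.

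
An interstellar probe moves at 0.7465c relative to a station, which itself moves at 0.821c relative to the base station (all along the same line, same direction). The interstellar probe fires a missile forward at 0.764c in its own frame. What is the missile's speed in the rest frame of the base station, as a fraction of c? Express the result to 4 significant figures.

0.9962c

First combine the missile and interstellar probe (S''→S'): u₁ = (0.764 + 0.7465)/(1 + 0.764×0.7465) = 1.5105/1.570326 = 0.9619.
Then combine with the station (S'→S): u = (0.9619 + 0.821)/(1 + 0.9619×0.821) = 1.7829/1.7897199 = 0.99619.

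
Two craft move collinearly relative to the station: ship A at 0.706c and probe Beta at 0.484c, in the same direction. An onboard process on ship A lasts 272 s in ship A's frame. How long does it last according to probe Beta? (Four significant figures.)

288.9 s

Speed of ship A in probe Beta's frame: u = (v_A − v_B)/(1 − v_A v_B/c²) = (0.706 − 0.484)/(1 − 0.706×0.484) = 0.222/0.658296 = 0.33723; |u| = 0.33723c.
γ for this relative speed: γ = 1/√(1 − 0.113724) = 1.0622.
The clock on ship A records proper time, so probe Beta measures Δt = γΔτ = 1.0622 × 272 = 288.9 s.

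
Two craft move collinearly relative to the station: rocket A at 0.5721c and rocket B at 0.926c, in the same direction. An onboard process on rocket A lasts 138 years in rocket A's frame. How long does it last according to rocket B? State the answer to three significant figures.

Speed of rocket A in rocket B's frame: u = (v_A − v_B)/(1 − v_A v_B/c²) = (0.5721 − 0.926)/(1 − 0.5721×0.926) = −0.3539/0.4702354 = −0.7526; |u| = 0.7526c.
γ for this relative speed: γ = 1/√(1 − 0.566407) = 1.5187.
The clock on rocket A records proper time, so rocket B measures Δt = γΔτ = 1.5187 × 138 = 210 years.

210 years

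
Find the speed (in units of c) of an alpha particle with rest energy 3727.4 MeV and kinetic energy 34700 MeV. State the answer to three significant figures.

K = (γ−1)mc², so γ = 1 + 34700/3727.4 = 10.309.
Then v/c = √(1 − γ⁻²) = √(1 − 0.00940951) = √0.99059049 = 0.995.

0.995c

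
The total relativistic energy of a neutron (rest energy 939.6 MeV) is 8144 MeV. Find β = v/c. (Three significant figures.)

Total energy E = γmc² gives γ = 8144/939.6 = 8.6675.
Hence β = √(1 − 1/γ²) = √(1 − 0.013311) = √0.986689 = 0.993.

0.993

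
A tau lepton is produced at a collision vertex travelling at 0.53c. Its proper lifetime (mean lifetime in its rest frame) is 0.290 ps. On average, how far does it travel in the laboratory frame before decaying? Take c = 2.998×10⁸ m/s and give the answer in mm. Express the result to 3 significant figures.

Lorentz factor: γ = (1 − 0.2809)^(−1/2) = 1.1792.
Lab-frame lifetime: Δt = γτ = 1.1792 × 0.290 ps = 0.34197 ps.
Distance: d = vΔt = 0.53 × 2.998×10⁸ m/s × 3.4197×10^-13 s = 5.43×10^-5 m = 0.0543 mm.

0.0543 mm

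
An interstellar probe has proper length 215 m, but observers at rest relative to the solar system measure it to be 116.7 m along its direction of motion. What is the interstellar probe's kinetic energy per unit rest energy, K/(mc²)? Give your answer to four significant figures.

0.8423

From L = L₀/γ: γ = 215/116.7 = 1.84233.
K/(mc²) = γ − 1 = 1.84233 − 1 = 0.8423.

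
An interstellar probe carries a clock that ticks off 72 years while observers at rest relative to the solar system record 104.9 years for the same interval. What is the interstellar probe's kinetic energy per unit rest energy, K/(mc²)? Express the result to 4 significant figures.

The time-dilation ratio gives γ = 104.9/72 = 1.45694.
K/(mc²) = γ − 1 = 1.45694 − 1 = 0.4569.

0.4569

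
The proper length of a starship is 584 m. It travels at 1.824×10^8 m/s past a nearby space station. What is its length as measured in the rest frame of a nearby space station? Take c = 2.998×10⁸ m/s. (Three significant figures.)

β = v/c = (1.824×10^8 m/s)/(2.998×10⁸ m/s) = 0.608406.
β² = 0.3701579, so γ = 1/√0.6298421 = 1.26.
Along the direction of motion the measured length is L₀/γ = 584/1.26 = 463 m.

463 m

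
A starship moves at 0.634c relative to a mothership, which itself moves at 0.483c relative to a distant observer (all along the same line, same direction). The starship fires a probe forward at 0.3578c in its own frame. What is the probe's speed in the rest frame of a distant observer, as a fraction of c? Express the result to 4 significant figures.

Apply u = (u'+v)/(1+u'v) twice. Probe in the mothership frame: (0.3578+0.634)/(1+0.3578·0.634) = 0.9918/1.2268452 = 0.80841c.
That velocity, transformed to the rest frame of a distant observer: (0.80841+0.483)/(1+0.80841·0.483) = 1.29141/1.39046203 = 0.92876c.

0.9288c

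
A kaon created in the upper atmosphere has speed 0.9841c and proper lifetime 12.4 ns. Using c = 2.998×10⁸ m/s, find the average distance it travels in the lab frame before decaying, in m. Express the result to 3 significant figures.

With β = 0.9841, γ = 1/√(1 − 0.9841²) = 1/√0.03154719 = 5.6301.
Lab-frame lifetime: Δt = γτ = 5.6301 × 12.4 ns = 69.813 ns.
Distance: d = vΔt = 0.9841 × 2.998×10⁸ m/s × 6.9813×10^-8 s = 20.6 m.

20.6 m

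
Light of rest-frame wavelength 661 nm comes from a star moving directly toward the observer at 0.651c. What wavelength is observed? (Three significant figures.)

Relativistic Doppler for wavelength: λ_obs = λ_src · √((1−β)/(1+β)).
With β = 0.651: factor = √(0.349/1.651) = 0.45977.
λ_obs = 661 × 0.45977 = 304 nm.

304 nm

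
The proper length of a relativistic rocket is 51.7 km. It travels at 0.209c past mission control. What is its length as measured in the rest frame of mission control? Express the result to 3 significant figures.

γ = 1/√(1 − β²) = 1/√(1 − 0.043681) = 1/√0.956319 = 1/0.977916 = 1.0226.
Along the direction of motion the measured length is L₀/γ = 51.7/1.0226 = 50.6 km.

50.6 km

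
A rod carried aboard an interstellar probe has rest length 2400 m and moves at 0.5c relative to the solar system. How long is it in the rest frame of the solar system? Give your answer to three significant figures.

2080 m

With β = 0.5, γ = 1/√(1 − 0.5²) = 1/√0.75 = 1.1547.
Length contraction: L = L₀/γ = 2400/1.1547 = 2080 m.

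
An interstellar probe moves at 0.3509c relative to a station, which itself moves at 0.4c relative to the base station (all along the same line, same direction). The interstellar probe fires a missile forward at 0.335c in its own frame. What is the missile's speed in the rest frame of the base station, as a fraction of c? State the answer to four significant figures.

0.8139c

First combine the missile and interstellar probe (S''→S'): u₁ = (0.335 + 0.3509)/(1 + 0.335×0.3509) = 0.6859/1.1175515 = 0.61375.
Then combine with the station (S'→S): u = (0.61375 + 0.4)/(1 + 0.61375×0.4) = 1.01375/1.2455 = 0.81393.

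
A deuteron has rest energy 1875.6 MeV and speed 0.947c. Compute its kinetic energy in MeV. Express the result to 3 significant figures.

γ = 1/√(1 − β²) = 1/√(1 − 0.896809) = 1/√0.103191 = 1/0.321234 = 3.113.
Kinetic energy: K = (γ − 1)mc² = (3.113 − 1) × 1875.6 MeV = 2.113 × 1875.6 = 3960 MeV.

3960 MeV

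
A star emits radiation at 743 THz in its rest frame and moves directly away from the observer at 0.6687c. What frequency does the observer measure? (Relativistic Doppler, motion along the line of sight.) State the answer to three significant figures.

331 THz

Relativistic Doppler (source moving away): f_obs = f_src · √((1−β)/(1+β)).
With β = 0.6687: factor = √(0.3313/1.6687) = 0.44558.
f_obs = 743 × 0.44558 = 331 THz.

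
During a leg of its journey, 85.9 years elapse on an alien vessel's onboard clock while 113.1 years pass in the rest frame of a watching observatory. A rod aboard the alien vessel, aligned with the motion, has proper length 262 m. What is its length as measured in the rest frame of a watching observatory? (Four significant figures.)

The time-dilation ratio gives γ = 113.1/85.9 = 1.31665.
L = L₀/γ = 262/1.31665 = 199.0 m.

199.0 m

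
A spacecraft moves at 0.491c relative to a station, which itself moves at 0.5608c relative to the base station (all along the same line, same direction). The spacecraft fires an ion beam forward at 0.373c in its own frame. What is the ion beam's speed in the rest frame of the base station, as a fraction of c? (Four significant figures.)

0.9160c

Apply u = (u'+v)/(1+u'v) twice. Ion beam in the station frame: (0.373+0.491)/(1+0.373·0.491) = 0.864/1.183143 = 0.73026c.
That velocity, transformed to the rest frame of the base station: (0.73026+0.5608)/(1+0.73026·0.5608) = 1.29106/1.409529808 = 0.91595c.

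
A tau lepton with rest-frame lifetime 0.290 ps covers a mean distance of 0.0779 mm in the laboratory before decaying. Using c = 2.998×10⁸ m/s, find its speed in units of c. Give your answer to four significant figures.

Lab distance = (lab lifetime)·v = γτ·βc, so βγ = d/(cτ) = 7.790×10^-5/(2.998×10⁸ × 2.900×10^-13) = 0.896.
With βγ = 0.896: γ² = 1 + (βγ)² = 1.802816, and β = (βγ)/γ = 0.896/1.34269 = 0.6673.

0.6673c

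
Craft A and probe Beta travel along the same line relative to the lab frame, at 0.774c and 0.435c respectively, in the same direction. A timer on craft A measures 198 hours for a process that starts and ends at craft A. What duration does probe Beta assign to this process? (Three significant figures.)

Speed of craft A in probe Beta's frame: u = (v_A − v_B)/(1 − v_A v_B/c²) = (0.774 − 0.435)/(1 − 0.774×0.435) = 0.339/0.66331 = 0.51107; |u| = 0.51107c.
γ for this relative speed: γ = 1/√(1 − 0.261193) = 1.1634.
Craft A's interval is proper; time dilation gives Δt_B = γΔτ = 1.1634 × 198 hours = 230 hours.

230 hours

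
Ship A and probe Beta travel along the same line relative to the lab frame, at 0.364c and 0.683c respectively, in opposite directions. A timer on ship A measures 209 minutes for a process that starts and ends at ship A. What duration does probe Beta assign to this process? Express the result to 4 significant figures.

Speed of ship A in probe Beta's frame: u = (v_A + v_B)/(1 + v_A v_B/c²) = (0.364 + 0.683)/(1 + 0.364×0.683) = 1.047/1.248612 = 0.83853; |u| = 0.83853c.
γ for this relative speed: γ = 1/√(1 − 0.703133) = 1.8354.
The clock on ship A records proper time, so probe Beta measures Δt = γΔτ = 1.8354 × 209 = 383.6 minutes.

383.6 minutes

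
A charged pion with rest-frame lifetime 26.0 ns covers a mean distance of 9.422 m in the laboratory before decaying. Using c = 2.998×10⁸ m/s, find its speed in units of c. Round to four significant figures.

0.7705c

Let x = d/(cτ) = 9.422 m / (2.998×10⁸ m/s × 2.600×10^-8 s) = 1.2088. Since d = βγcτ, x = βγ = β/√(1−β²).
Solving: β² = x²/(1+x²) = 1.4612/2.4612 = 0.593694, so β = 0.7705.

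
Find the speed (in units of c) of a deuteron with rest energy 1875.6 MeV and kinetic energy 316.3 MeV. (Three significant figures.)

0.517c

K = (γ−1)mc², so γ = 1 + 316.3/1875.6 = 1.1686.
Then v/c = √(1 − γ⁻²) = √(1 − 0.732265) = √0.267735 = 0.517.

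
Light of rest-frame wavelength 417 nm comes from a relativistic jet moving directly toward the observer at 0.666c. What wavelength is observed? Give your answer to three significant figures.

Relativistic Doppler for wavelength: λ_obs = λ_src · √((1−β)/(1+β)).
With β = 0.666: factor = √(0.334/1.666) = 0.44775.
λ_obs = 417 × 0.44775 = 187 nm.

187 nm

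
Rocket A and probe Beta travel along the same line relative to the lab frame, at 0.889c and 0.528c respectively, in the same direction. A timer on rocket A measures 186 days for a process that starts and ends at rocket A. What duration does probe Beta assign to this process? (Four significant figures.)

253.8 days

The velocity of rocket A relative to probe Beta is (0.889 − 0.528)c / (1 − 0.889×0.528) = 0.68035c; relative speed 0.68035c.
γ for this relative speed: γ = 1/√(1 − 0.462876) = 1.3645.
Rocket A's interval is proper; time dilation gives Δt_B = γΔτ = 1.3645 × 186 days = 253.8 days.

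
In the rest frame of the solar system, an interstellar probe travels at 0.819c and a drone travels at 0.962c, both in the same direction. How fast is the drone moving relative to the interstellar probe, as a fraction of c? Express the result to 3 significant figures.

Transform to the interstellar probe's frame: u' = (u − v)/(1 − uv/c²).
u' = (0.962 − 0.819)/(1 − 0.962×0.819) = 0.143/0.212122 = 0.67414.
Speed in the interstellar probe's frame: 0.674c (in the same direction).

0.674c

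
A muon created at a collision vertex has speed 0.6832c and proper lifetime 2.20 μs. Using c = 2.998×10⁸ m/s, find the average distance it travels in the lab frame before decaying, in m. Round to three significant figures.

γ = 1/√(1 − β²) = 1/√(1 − 0.46676224) = 1/√0.53323776 = 1/0.730231 = 1.3694.
Lab-frame lifetime: Δt = γτ = 1.3694 × 2.20 μs = 3.0127 μs.
Distance: d = vΔt = 0.6832 × 2.998×10⁸ m/s × 3.0127×10^-6 s = 617 m.

617 m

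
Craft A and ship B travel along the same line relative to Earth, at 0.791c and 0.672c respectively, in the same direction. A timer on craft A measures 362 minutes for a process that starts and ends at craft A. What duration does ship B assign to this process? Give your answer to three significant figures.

374 minutes

Speed of craft A in ship B's frame: u = (v_A − v_B)/(1 − v_A v_B/c²) = (0.791 − 0.672)/(1 − 0.791×0.672) = 0.119/0.468448 = 0.25403; |u| = 0.25403c.
γ for this relative speed: γ = 1/√(1 − 0.0645312) = 1.0339.
Craft A's interval is proper; time dilation gives Δt_B = γΔτ = 1.0339 × 362 minutes = 374 minutes.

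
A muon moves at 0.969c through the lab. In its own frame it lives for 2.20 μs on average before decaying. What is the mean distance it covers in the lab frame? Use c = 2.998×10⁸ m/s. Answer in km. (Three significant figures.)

γ = 1/√(1 − β²) = 1/√(1 − 0.938961) = 1/√0.061039 = 1/0.247061 = 4.0476.
Lab-frame lifetime: Δt = γτ = 4.0476 × 2.20 μs = 8.9047 μs.
Distance: d = vΔt = 0.969 × 2.998×10⁸ m/s × 8.9047×10^-6 s = 2590 m = 2.59 km.

2.59 km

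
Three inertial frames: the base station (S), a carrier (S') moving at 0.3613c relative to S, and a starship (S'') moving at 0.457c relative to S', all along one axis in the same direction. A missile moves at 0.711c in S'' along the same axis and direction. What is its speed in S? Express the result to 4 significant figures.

0.9426c

Compose velocities in two stages. Stage 1 (into S'): u₁ = (0.711+0.457)/(1+0.711×0.457) = 0.88156.
Stage 2 (into S): u = (0.88156+0.3613)/(1+0.88156×0.3613) = 0.94263, so the speed is 0.9426c.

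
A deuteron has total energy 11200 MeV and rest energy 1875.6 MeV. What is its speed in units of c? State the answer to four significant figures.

Total energy E = γmc² gives γ = 11200/1875.6 = 5.9714.
Hence β = √(1 − 1/γ²) = √(1 − 0.0280445) = √0.9719555 = 0.9859.

0.9859c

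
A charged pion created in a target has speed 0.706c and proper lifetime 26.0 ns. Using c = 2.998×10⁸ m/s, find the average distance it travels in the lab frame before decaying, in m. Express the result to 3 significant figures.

γ = 1/√(1 − β²) = 1/√(1 − 0.498436) = 1/√0.501564 = 1/0.708212 = 1.412.
Lab-frame lifetime: Δt = γτ = 1.412 × 26.0 ns = 36.712 ns.
Distance: d = vΔt = 0.706 × 2.998×10⁸ m/s × 3.6712×10^-8 s = 7.77 m.

7.77 m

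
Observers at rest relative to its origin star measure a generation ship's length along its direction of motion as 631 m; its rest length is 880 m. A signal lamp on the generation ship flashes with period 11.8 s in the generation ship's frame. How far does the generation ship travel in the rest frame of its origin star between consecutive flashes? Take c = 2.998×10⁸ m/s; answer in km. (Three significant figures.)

3.44×10^6 km

From L = L₀/γ: γ = 880/631 = 1.39461.
β = √(1 − 1/γ²) = 0.69703. Lab-frame period = γτ = 1.39461×11.8 s = 16.456 s. Distance = βc × γτ = 0.69703 × 2.998×10⁸ m/s × 16.456 s = 3.4388×10^9 m = 3.44×10^6 km.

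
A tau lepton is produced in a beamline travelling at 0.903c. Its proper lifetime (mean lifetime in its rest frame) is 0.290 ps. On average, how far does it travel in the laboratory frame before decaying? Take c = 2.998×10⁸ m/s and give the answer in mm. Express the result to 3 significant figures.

0.183 mm

β² = 0.815409, so γ = 1/√0.184591 = 2.3275.
Lab-frame lifetime: Δt = γτ = 2.3275 × 0.290 ps = 0.67497 ps.
Distance: d = vΔt = 0.903 × 2.998×10⁸ m/s × 6.7497×10^-13 s = 1.83×10^-4 m = 0.183 mm.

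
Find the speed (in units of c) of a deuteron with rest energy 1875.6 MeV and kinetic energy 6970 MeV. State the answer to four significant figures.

K = (γ−1)mc², so γ = 1 + 6970/1875.6 = 4.7161.
Then v/c = √(1 − γ⁻²) = √(1 − 0.0449608) = √0.9550392 = 0.9773.

0.9773c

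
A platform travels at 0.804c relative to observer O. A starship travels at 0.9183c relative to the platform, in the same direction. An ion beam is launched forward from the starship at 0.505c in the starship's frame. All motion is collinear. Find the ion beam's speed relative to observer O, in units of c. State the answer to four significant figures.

0.9970c

First combine the ion beam and starship (S''→S'): u₁ = (0.505 + 0.9183)/(1 + 0.505×0.9183) = 1.4233/1.4637415 = 0.97237.
Then combine with the platform (S'→S): u = (0.97237 + 0.804)/(1 + 0.97237×0.804) = 1.77637/1.78178548 = 0.99696.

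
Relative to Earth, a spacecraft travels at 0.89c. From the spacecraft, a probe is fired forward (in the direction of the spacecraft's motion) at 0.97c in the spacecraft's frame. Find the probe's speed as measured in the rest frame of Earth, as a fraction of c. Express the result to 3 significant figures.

In units of c, u = (u' + v)/(1 + u'v) with u' = 0.97 and v = 0.89.
Numerator: 0.97 + 0.89 = 1.86. Denominator: 1 + (0.97)(0.89) = 1.8633.
u = 1.86/1.8633 = 0.99823, so the speed is 0.998c.

0.998c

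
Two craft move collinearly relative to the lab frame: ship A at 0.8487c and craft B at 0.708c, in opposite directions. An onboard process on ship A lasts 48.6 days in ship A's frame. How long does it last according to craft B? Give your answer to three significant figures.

208 days

The velocity of ship A relative to craft B is (0.8487 + 0.708)c / (1 + 0.8487×0.708) = 0.9724c; relative speed 0.9724c.
At |u| = 0.9724c, γ = (1 − 0.945562)^(−1/2) = 4.286.
Ship A's interval is proper; time dilation gives Δt_B = γΔτ = 4.286 × 48.6 days = 208 days.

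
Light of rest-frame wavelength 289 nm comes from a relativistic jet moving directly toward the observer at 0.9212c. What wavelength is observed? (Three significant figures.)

58.5 nm

Relativistic Doppler for wavelength: λ_obs = λ_src · √((1−β)/(1+β)).
With β = 0.9212: factor = √(0.0788/1.9212) = 0.20252.
λ_obs = 289 × 0.20252 = 58.5 nm.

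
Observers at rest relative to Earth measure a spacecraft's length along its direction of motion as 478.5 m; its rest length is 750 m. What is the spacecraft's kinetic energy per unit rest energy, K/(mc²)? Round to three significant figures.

Length contraction gives γ = L₀/L = 750/478.5 = 1.5674.
Since K = (γ−1)mc², K/(mc²) = 1.5674 − 1 = 0.567.

0.567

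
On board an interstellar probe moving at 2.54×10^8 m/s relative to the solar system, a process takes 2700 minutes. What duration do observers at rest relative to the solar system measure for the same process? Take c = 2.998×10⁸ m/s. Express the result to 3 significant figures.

5080 minutes

β = v/c = (2.54×10^8 m/s)/(2.998×10⁸ m/s) = 0.847231.
Lorentz factor: γ = (1 − 0.7178004)^(−1/2) = 1.8824.
The onboard clock measures proper time, so the interval in the rest frame of the solar system is dilated: Δt = γ·Δτ = 1.8824 × 2700 minutes = 5080 minutes.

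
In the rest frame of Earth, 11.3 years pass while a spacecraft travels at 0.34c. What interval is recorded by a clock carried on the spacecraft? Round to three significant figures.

β² = 0.1156, so γ = 1/√0.8844 = 1.0633.
The spacecraft's clock runs slow as seen from Earth, so Δτ = Δt/γ = 11.3/1.0633 = 10.6 years.

10.6 years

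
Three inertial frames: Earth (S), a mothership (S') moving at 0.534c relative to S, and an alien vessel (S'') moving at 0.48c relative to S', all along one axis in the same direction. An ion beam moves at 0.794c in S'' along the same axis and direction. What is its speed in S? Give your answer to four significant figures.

Apply u = (u'+v)/(1+u'v) twice. Ion beam in the mothership frame: (0.794+0.48)/(1+0.794·0.48) = 1.274/1.38112 = 0.92244c.
That velocity, transformed to the rest frame of Earth: (0.92244+0.534)/(1+0.92244·0.534) = 1.45644/1.49258296 = 0.97578c.

0.9758c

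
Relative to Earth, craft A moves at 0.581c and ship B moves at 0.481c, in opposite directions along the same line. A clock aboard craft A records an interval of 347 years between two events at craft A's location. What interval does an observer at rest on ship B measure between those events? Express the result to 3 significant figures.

622 years

Transform craft A's velocity into ship B's frame: (0.581 + 0.481)/(1 + 0.581·0.481) = 1.062/1.279461, so the relative speed is 0.83004c.
γ for this relative speed: γ = 1/√(1 − 0.688966) = 1.7931.
Craft A's interval is proper; time dilation gives Δt_B = γΔτ = 1.7931 × 347 years = 622 years.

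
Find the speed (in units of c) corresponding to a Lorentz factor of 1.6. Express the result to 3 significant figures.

0.781c

β = √(1 − 1/γ²) = √(1 − 1/2.56) = √0.609375 = 0.781.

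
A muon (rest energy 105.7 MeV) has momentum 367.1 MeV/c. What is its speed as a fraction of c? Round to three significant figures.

0.961c

pc/(mc²) = 367.1/105.7 = 3.473 = βγ = β/√(1−β²).
So β² = x²/(1 + x²) with x = 3.473: x² = 12.0617, β² = 12.0617/13.0617 = 0.92344, β = 0.961.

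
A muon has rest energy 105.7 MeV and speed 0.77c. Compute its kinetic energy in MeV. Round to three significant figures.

60.0 MeV

γ = 1/√(1 − β²) = 1/√(1 − 0.5929) = 1/√0.4071 = 1.56729.
Kinetic energy: K = (γ − 1)mc² = (1.56729 − 1) × 105.7 MeV = 0.56729 × 105.7 = 60.0 MeV.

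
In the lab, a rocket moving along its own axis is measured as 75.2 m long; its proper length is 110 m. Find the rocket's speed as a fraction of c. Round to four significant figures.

Length contraction gives γ = L₀/L = 110/75.2 = 1.4628.
β = √(1 − 1/γ²) = √0.532663 = 0.7298.

0.7298c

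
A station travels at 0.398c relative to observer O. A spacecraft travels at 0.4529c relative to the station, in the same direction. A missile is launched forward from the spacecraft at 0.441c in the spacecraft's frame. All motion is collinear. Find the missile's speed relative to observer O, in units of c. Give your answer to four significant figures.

First combine the missile and spacecraft (S''→S'): u₁ = (0.441 + 0.4529)/(1 + 0.441×0.4529) = 0.8939/1.1997289 = 0.74508.
Then combine with the station (S'→S): u = (0.74508 + 0.398)/(1 + 0.74508×0.398) = 1.14308/1.29654184 = 0.88164.

0.8816c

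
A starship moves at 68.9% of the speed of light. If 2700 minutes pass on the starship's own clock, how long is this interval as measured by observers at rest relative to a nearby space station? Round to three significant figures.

3730 minutes

With β = 0.689, γ = 1/√(1 − 0.689²) = 1/√0.525279 = 1.3798.
The onboard clock measures proper time, so the interval in the rest frame of a nearby space station is dilated: Δt = γ·Δτ = 1.3798 × 2700 minutes = 3730 minutes.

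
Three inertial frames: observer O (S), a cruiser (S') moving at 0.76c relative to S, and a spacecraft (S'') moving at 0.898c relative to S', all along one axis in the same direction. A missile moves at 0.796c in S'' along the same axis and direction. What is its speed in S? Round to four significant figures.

0.9983c

Apply u = (u'+v)/(1+u'v) twice. Missile in the cruiser frame: (0.796+0.898)/(1+0.796·0.898) = 1.694/1.714808 = 0.98787c.
That velocity, transformed to the rest frame of observer O: (0.98787+0.76)/(1+0.98787·0.76) = 1.74787/1.7507812 = 0.99834c.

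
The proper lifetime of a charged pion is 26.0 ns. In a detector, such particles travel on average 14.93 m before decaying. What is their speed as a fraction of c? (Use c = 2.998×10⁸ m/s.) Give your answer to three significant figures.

0.886c

d = βγcτ ⇒ βγ = d/(cτ) = 14.93 m / (7.7948 m) = 1.9154.
β = (βγ)/√(1+(βγ)²) = 1.9154/√4.66876 = 0.886.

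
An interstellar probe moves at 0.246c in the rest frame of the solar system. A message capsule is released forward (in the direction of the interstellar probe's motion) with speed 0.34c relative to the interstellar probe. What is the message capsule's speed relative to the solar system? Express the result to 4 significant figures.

Relativistic velocity addition: u = (u' + v)/(1 + u'v/c²), with u' = 0.34c and v = 0.246c.
Numerator: 0.34 + 0.246 = 0.586. Denominator: 1 + (0.34)(0.246) = 1.08364.
u = 0.586/1.08364 = 0.54077, so the speed is 0.5408c.

0.5408c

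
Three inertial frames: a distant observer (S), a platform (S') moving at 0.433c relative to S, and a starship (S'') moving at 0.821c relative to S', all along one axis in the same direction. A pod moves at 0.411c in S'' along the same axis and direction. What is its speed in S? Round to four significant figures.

First combine the pod and starship (S''→S'): u₁ = (0.411 + 0.821)/(1 + 0.411×0.821) = 1.232/1.337431 = 0.92117.
Then combine with the platform (S'→S): u = (0.92117 + 0.433)/(1 + 0.92117×0.433) = 1.35417/1.39886661 = 0.96805.

0.9680c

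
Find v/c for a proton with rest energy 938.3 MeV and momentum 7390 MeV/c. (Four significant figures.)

pc/(mc²) = 7390/938.3 = 7.8759 = βγ = β/√(1−β²).
So β² = x²/(1 + x²) with x = 7.8759: x² = 62.0298, β² = 62.0298/63.0298 = 0.984134, β = 0.9920.

0.9920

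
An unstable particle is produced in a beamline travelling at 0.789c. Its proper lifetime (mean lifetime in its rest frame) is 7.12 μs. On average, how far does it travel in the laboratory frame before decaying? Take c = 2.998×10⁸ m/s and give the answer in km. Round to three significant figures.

γ = 1/√(1 − β²) = 1/√(1 − 0.622521) = 1/√0.377479 = 1/0.614393 = 1.6276.
Lab-frame lifetime: Δt = γτ = 1.6276 × 7.12 μs = 11.589 μs.
Distance: d = vΔt = 0.789 × 2.998×10⁸ m/s × 1.1589×10^-5 s = 2740 m = 2.74 km.

2.74 km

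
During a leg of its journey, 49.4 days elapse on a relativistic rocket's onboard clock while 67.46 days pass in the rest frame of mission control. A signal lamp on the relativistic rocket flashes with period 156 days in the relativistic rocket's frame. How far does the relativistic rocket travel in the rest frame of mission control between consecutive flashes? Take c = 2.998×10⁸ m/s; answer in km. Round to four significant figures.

γ = Δt/Δτ = 67.46/49.4 = 1.36559.
β = √(1 − 1/γ²) = 0.681. Lab-frame period = γτ = 1.36559×156 days = 213.03 days. Distance = βc × γτ = 0.681 × 2.998×10⁸ m/s × 18405792 s = 3.7578×10^15 m = 3.758×10^12 km.

3.758×10^12 km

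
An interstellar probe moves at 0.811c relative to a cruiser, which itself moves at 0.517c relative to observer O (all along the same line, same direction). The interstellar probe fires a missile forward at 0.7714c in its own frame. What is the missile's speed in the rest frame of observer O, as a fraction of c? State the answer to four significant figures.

0.9915c

Apply u = (u'+v)/(1+u'v) twice. Missile in the cruiser frame: (0.7714+0.811)/(1+0.7714·0.811) = 1.5824/1.6256054 = 0.97342c.
That velocity, transformed to the rest frame of observer O: (0.97342+0.517)/(1+0.97342·0.517) = 1.49042/1.50325814 = 0.99146c.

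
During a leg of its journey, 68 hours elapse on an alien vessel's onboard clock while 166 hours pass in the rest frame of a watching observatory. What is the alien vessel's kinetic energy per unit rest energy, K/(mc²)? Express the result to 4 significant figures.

1.441

γ = Δt/Δτ = 166/68 = 2.44118.
Since K = (γ−1)mc², K/(mc²) = 2.44118 − 1 = 1.441.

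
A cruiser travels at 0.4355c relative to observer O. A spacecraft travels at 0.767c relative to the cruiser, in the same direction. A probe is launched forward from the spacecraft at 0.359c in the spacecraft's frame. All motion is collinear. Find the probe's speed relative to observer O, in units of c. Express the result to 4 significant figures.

Compose velocities in two stages. Stage 1 (into S'): u₁ = (0.359+0.767)/(1+0.359×0.767) = 0.88289.
Stage 2 (into S): u = (0.88289+0.4355)/(1+0.88289×0.4355) = 0.95225, so the speed is 0.9523c.

0.9523c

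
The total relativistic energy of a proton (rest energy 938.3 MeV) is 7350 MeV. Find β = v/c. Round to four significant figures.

Total energy E = γmc² gives γ = 7350/938.3 = 7.8333.
Hence β = √(1 − 1/γ²) = √(1 − 0.0162971) = √0.9837029 = 0.9918.

0.9918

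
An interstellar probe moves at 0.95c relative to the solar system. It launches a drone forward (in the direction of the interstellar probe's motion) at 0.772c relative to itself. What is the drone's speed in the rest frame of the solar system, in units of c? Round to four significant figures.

In units of c, u = (u' + v)/(1 + u'v) with u' = 0.772 and v = 0.95.
Numerator: 0.772 + 0.95 = 1.722. Denominator: 1 + (0.772)(0.95) = 1.7334.
u = 1.722/1.7334 = 0.99342, so the speed is 0.9934c.

0.9934c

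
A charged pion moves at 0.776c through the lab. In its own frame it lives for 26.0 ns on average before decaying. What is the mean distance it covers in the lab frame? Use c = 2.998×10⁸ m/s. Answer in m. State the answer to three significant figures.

9.59 m

γ = 1/√(1 − β²) = 1/√(1 − 0.602176) = 1/√0.397824 = 1/0.630733 = 1.5855.
Lab-frame lifetime: Δt = γτ = 1.5855 × 26.0 ns = 41.223 ns.
Distance: d = vΔt = 0.776 × 2.998×10⁸ m/s × 4.1223×10^-8 s = 9.59 m.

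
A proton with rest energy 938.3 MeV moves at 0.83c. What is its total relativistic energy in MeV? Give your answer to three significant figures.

β² = 0.6889, so γ = 1/√0.3111 = 1.7929.
Total energy: E = γmc² = 1.7929 × 938.3 MeV = 1680 MeV.

1680 MeV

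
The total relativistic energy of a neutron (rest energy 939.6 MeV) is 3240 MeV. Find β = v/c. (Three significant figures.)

0.957

γ = E/(mc²) = 3240/939.6 = 3.4483.
β = √(1 − 1/γ²) = √(1 − 0.0840988) = √0.9159012 = 0.957.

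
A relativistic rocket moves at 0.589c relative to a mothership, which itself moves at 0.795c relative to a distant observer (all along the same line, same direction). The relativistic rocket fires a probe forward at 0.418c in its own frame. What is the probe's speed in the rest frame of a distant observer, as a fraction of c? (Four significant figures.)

Compose velocities in two stages. Stage 1 (into S'): u₁ = (0.418+0.589)/(1+0.418×0.589) = 0.80806.
Stage 2 (into S): u = (0.80806+0.795)/(1+0.80806×0.795) = 0.97604, so the speed is 0.9760c.

0.9760c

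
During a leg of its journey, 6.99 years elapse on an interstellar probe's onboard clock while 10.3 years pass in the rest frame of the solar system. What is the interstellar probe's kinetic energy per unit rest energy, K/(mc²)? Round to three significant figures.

0.474

The time-dilation ratio gives γ = 10.3/6.99 = 1.47353.
K/(mc²) = γ − 1 = 1.47353 − 1 = 0.474.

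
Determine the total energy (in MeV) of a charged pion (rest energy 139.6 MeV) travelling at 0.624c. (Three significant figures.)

179 MeV

γ = 1/√(1 − β²) = 1/√(1 − 0.389376) = 1/√0.610624 = 1/0.781424 = 1.2797.
Total energy: E = γmc² = 1.2797 × 139.6 MeV = 179 MeV.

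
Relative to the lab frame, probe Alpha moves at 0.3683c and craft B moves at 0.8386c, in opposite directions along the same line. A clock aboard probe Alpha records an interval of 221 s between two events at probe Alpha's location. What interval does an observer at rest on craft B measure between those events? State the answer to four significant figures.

Speed of probe Alpha in craft B's frame: u = (v_A + v_B)/(1 + v_A v_B/c²) = (0.3683 + 0.8386)/(1 + 0.3683×0.8386) = 1.2069/1.30885638 = 0.9221; |u| = 0.9221c.
γ for this relative speed: γ = 1/√(1 − 0.850268) = 2.5843.
The clock on probe Alpha records proper time, so craft B measures Δt = γΔτ = 2.5843 × 221 = 571.1 s.

571.1 s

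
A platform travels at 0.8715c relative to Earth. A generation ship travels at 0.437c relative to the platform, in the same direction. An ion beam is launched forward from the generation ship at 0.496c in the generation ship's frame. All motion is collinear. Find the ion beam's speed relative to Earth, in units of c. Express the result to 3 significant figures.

0.982c

First combine the ion beam and generation ship (S''→S'): u₁ = (0.496 + 0.437)/(1 + 0.496×0.437) = 0.933/1.216752 = 0.7668.
Then combine with the platform (S'→S): u = (0.7668 + 0.8715)/(1 + 0.7668×0.8715) = 1.6383/1.6682662 = 0.98204.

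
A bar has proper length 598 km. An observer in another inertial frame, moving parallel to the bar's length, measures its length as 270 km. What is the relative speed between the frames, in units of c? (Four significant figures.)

Length contraction gives γ = L₀/L = 598/270 = 2.2148.
β = √(1 − 1/γ²) = √0.79614 = 0.8923.

0.8923c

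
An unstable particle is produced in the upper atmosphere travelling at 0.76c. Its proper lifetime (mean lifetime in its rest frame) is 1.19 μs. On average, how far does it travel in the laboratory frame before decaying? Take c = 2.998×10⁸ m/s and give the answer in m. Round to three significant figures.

γ = 1/√(1 − β²) = 1/√(1 − 0.5776) = 1/√0.4224 = 1/0.649923 = 1.5386.
Lab-frame lifetime: Δt = γτ = 1.5386 × 1.19 μs = 1.8309 μs.
Distance: d = vΔt = 0.76 × 2.998×10⁸ m/s × 1.8309×10^-6 s = 417 m.

417 m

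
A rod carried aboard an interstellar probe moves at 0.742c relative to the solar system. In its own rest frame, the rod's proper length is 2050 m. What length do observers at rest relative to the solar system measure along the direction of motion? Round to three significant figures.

γ = 1/√(1 − β²) = 1/√(1 − 0.550564) = 1/√0.449436 = 1/0.6704 = 1.4916.
Length contraction: L = L₀/γ = 2050/1.4916 = 1370 m.

1370 m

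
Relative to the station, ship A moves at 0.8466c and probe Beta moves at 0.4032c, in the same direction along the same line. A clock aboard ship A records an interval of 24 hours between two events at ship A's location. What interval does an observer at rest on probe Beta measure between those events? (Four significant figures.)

32.46 hours

Transform ship A's velocity into probe Beta's frame: (0.8466 − 0.4032)/(1 − 0.8466·0.4032) = 0.4434/0.65865088, so the relative speed is 0.67319c.
γ for this relative speed: γ = 1/√(1 − 0.453185) = 1.3523.
Ship A's interval is proper; time dilation gives Δt_B = γΔτ = 1.3523 × 24 hours = 32.46 hours.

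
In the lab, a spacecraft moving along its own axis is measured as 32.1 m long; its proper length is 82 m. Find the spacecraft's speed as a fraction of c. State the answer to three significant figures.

0.920c

Length contraction gives γ = L₀/L = 82/32.1 = 2.5545.
β = √(1 − 1/γ²) = √0.846754 = 0.920.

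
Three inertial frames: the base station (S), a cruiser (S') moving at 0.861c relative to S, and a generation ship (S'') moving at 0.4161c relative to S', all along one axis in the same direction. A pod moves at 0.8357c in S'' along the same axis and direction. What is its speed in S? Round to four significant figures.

First combine the pod and generation ship (S''→S'): u₁ = (0.8357 + 0.4161)/(1 + 0.8357×0.4161) = 1.2518/1.34773477 = 0.92882.
Then combine with the cruiser (S'→S): u = (0.92882 + 0.861)/(1 + 0.92882×0.861) = 1.78982/1.79971402 = 0.9945.

0.9945c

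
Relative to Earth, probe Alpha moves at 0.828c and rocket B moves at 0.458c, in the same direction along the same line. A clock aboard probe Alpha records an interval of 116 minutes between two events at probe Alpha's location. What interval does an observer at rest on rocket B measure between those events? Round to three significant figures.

Transform probe Alpha's velocity into rocket B's frame: (0.828 − 0.458)/(1 − 0.828·0.458) = 0.37/0.620776, so the relative speed is 0.59603c.
At |u| = 0.59603c, γ = (1 − 0.355252)^(−1/2) = 1.2454.
The clock on probe Alpha records proper time, so rocket B measures Δt = γΔτ = 1.2454 × 116 = 144 minutes.

144 minutes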